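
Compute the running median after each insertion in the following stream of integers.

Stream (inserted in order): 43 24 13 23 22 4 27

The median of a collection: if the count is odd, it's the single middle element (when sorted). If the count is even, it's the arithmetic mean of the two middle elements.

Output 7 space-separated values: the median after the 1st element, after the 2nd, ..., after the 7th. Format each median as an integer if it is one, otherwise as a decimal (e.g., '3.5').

Step 1: insert 43 -> lo=[43] (size 1, max 43) hi=[] (size 0) -> median=43
Step 2: insert 24 -> lo=[24] (size 1, max 24) hi=[43] (size 1, min 43) -> median=33.5
Step 3: insert 13 -> lo=[13, 24] (size 2, max 24) hi=[43] (size 1, min 43) -> median=24
Step 4: insert 23 -> lo=[13, 23] (size 2, max 23) hi=[24, 43] (size 2, min 24) -> median=23.5
Step 5: insert 22 -> lo=[13, 22, 23] (size 3, max 23) hi=[24, 43] (size 2, min 24) -> median=23
Step 6: insert 4 -> lo=[4, 13, 22] (size 3, max 22) hi=[23, 24, 43] (size 3, min 23) -> median=22.5
Step 7: insert 27 -> lo=[4, 13, 22, 23] (size 4, max 23) hi=[24, 27, 43] (size 3, min 24) -> median=23

Answer: 43 33.5 24 23.5 23 22.5 23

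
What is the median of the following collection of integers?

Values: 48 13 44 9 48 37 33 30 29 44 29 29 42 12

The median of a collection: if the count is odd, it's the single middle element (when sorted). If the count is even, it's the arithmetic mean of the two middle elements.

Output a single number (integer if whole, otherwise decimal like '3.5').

Step 1: insert 48 -> lo=[48] (size 1, max 48) hi=[] (size 0) -> median=48
Step 2: insert 13 -> lo=[13] (size 1, max 13) hi=[48] (size 1, min 48) -> median=30.5
Step 3: insert 44 -> lo=[13, 44] (size 2, max 44) hi=[48] (size 1, min 48) -> median=44
Step 4: insert 9 -> lo=[9, 13] (size 2, max 13) hi=[44, 48] (size 2, min 44) -> median=28.5
Step 5: insert 48 -> lo=[9, 13, 44] (size 3, max 44) hi=[48, 48] (size 2, min 48) -> median=44
Step 6: insert 37 -> lo=[9, 13, 37] (size 3, max 37) hi=[44, 48, 48] (size 3, min 44) -> median=40.5
Step 7: insert 33 -> lo=[9, 13, 33, 37] (size 4, max 37) hi=[44, 48, 48] (size 3, min 44) -> median=37
Step 8: insert 30 -> lo=[9, 13, 30, 33] (size 4, max 33) hi=[37, 44, 48, 48] (size 4, min 37) -> median=35
Step 9: insert 29 -> lo=[9, 13, 29, 30, 33] (size 5, max 33) hi=[37, 44, 48, 48] (size 4, min 37) -> median=33
Step 10: insert 44 -> lo=[9, 13, 29, 30, 33] (size 5, max 33) hi=[37, 44, 44, 48, 48] (size 5, min 37) -> median=35
Step 11: insert 29 -> lo=[9, 13, 29, 29, 30, 33] (size 6, max 33) hi=[37, 44, 44, 48, 48] (size 5, min 37) -> median=33
Step 12: insert 29 -> lo=[9, 13, 29, 29, 29, 30] (size 6, max 30) hi=[33, 37, 44, 44, 48, 48] (size 6, min 33) -> median=31.5
Step 13: insert 42 -> lo=[9, 13, 29, 29, 29, 30, 33] (size 7, max 33) hi=[37, 42, 44, 44, 48, 48] (size 6, min 37) -> median=33
Step 14: insert 12 -> lo=[9, 12, 13, 29, 29, 29, 30] (size 7, max 30) hi=[33, 37, 42, 44, 44, 48, 48] (size 7, min 33) -> median=31.5

Answer: 31.5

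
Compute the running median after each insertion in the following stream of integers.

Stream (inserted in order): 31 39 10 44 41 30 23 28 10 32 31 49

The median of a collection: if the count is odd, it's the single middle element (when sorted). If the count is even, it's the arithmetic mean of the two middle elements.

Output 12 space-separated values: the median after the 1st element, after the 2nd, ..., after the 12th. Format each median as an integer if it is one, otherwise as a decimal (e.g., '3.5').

Step 1: insert 31 -> lo=[31] (size 1, max 31) hi=[] (size 0) -> median=31
Step 2: insert 39 -> lo=[31] (size 1, max 31) hi=[39] (size 1, min 39) -> median=35
Step 3: insert 10 -> lo=[10, 31] (size 2, max 31) hi=[39] (size 1, min 39) -> median=31
Step 4: insert 44 -> lo=[10, 31] (size 2, max 31) hi=[39, 44] (size 2, min 39) -> median=35
Step 5: insert 41 -> lo=[10, 31, 39] (size 3, max 39) hi=[41, 44] (size 2, min 41) -> median=39
Step 6: insert 30 -> lo=[10, 30, 31] (size 3, max 31) hi=[39, 41, 44] (size 3, min 39) -> median=35
Step 7: insert 23 -> lo=[10, 23, 30, 31] (size 4, max 31) hi=[39, 41, 44] (size 3, min 39) -> median=31
Step 8: insert 28 -> lo=[10, 23, 28, 30] (size 4, max 30) hi=[31, 39, 41, 44] (size 4, min 31) -> median=30.5
Step 9: insert 10 -> lo=[10, 10, 23, 28, 30] (size 5, max 30) hi=[31, 39, 41, 44] (size 4, min 31) -> median=30
Step 10: insert 32 -> lo=[10, 10, 23, 28, 30] (size 5, max 30) hi=[31, 32, 39, 41, 44] (size 5, min 31) -> median=30.5
Step 11: insert 31 -> lo=[10, 10, 23, 28, 30, 31] (size 6, max 31) hi=[31, 32, 39, 41, 44] (size 5, min 31) -> median=31
Step 12: insert 49 -> lo=[10, 10, 23, 28, 30, 31] (size 6, max 31) hi=[31, 32, 39, 41, 44, 49] (size 6, min 31) -> median=31

Answer: 31 35 31 35 39 35 31 30.5 30 30.5 31 31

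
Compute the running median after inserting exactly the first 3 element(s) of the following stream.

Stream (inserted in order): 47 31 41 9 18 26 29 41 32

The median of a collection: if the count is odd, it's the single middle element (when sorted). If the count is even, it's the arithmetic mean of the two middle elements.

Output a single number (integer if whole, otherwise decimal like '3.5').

Answer: 41

Derivation:
Step 1: insert 47 -> lo=[47] (size 1, max 47) hi=[] (size 0) -> median=47
Step 2: insert 31 -> lo=[31] (size 1, max 31) hi=[47] (size 1, min 47) -> median=39
Step 3: insert 41 -> lo=[31, 41] (size 2, max 41) hi=[47] (size 1, min 47) -> median=41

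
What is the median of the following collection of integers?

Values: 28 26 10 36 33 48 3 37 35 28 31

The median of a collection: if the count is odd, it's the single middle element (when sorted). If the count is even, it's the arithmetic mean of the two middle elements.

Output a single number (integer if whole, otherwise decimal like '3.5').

Answer: 31

Derivation:
Step 1: insert 28 -> lo=[28] (size 1, max 28) hi=[] (size 0) -> median=28
Step 2: insert 26 -> lo=[26] (size 1, max 26) hi=[28] (size 1, min 28) -> median=27
Step 3: insert 10 -> lo=[10, 26] (size 2, max 26) hi=[28] (size 1, min 28) -> median=26
Step 4: insert 36 -> lo=[10, 26] (size 2, max 26) hi=[28, 36] (size 2, min 28) -> median=27
Step 5: insert 33 -> lo=[10, 26, 28] (size 3, max 28) hi=[33, 36] (size 2, min 33) -> median=28
Step 6: insert 48 -> lo=[10, 26, 28] (size 3, max 28) hi=[33, 36, 48] (size 3, min 33) -> median=30.5
Step 7: insert 3 -> lo=[3, 10, 26, 28] (size 4, max 28) hi=[33, 36, 48] (size 3, min 33) -> median=28
Step 8: insert 37 -> lo=[3, 10, 26, 28] (size 4, max 28) hi=[33, 36, 37, 48] (size 4, min 33) -> median=30.5
Step 9: insert 35 -> lo=[3, 10, 26, 28, 33] (size 5, max 33) hi=[35, 36, 37, 48] (size 4, min 35) -> median=33
Step 10: insert 28 -> lo=[3, 10, 26, 28, 28] (size 5, max 28) hi=[33, 35, 36, 37, 48] (size 5, min 33) -> median=30.5
Step 11: insert 31 -> lo=[3, 10, 26, 28, 28, 31] (size 6, max 31) hi=[33, 35, 36, 37, 48] (size 5, min 33) -> median=31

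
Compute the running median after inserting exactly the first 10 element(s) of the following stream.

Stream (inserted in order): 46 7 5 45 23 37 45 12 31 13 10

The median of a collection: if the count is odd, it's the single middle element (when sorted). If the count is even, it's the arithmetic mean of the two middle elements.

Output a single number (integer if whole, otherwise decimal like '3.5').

Answer: 27

Derivation:
Step 1: insert 46 -> lo=[46] (size 1, max 46) hi=[] (size 0) -> median=46
Step 2: insert 7 -> lo=[7] (size 1, max 7) hi=[46] (size 1, min 46) -> median=26.5
Step 3: insert 5 -> lo=[5, 7] (size 2, max 7) hi=[46] (size 1, min 46) -> median=7
Step 4: insert 45 -> lo=[5, 7] (size 2, max 7) hi=[45, 46] (size 2, min 45) -> median=26
Step 5: insert 23 -> lo=[5, 7, 23] (size 3, max 23) hi=[45, 46] (size 2, min 45) -> median=23
Step 6: insert 37 -> lo=[5, 7, 23] (size 3, max 23) hi=[37, 45, 46] (size 3, min 37) -> median=30
Step 7: insert 45 -> lo=[5, 7, 23, 37] (size 4, max 37) hi=[45, 45, 46] (size 3, min 45) -> median=37
Step 8: insert 12 -> lo=[5, 7, 12, 23] (size 4, max 23) hi=[37, 45, 45, 46] (size 4, min 37) -> median=30
Step 9: insert 31 -> lo=[5, 7, 12, 23, 31] (size 5, max 31) hi=[37, 45, 45, 46] (size 4, min 37) -> median=31
Step 10: insert 13 -> lo=[5, 7, 12, 13, 23] (size 5, max 23) hi=[31, 37, 45, 45, 46] (size 5, min 31) -> median=27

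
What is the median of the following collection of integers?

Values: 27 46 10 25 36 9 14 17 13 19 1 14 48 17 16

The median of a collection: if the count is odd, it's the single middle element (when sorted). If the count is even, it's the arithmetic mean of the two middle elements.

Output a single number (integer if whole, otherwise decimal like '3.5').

Step 1: insert 27 -> lo=[27] (size 1, max 27) hi=[] (size 0) -> median=27
Step 2: insert 46 -> lo=[27] (size 1, max 27) hi=[46] (size 1, min 46) -> median=36.5
Step 3: insert 10 -> lo=[10, 27] (size 2, max 27) hi=[46] (size 1, min 46) -> median=27
Step 4: insert 25 -> lo=[10, 25] (size 2, max 25) hi=[27, 46] (size 2, min 27) -> median=26
Step 5: insert 36 -> lo=[10, 25, 27] (size 3, max 27) hi=[36, 46] (size 2, min 36) -> median=27
Step 6: insert 9 -> lo=[9, 10, 25] (size 3, max 25) hi=[27, 36, 46] (size 3, min 27) -> median=26
Step 7: insert 14 -> lo=[9, 10, 14, 25] (size 4, max 25) hi=[27, 36, 46] (size 3, min 27) -> median=25
Step 8: insert 17 -> lo=[9, 10, 14, 17] (size 4, max 17) hi=[25, 27, 36, 46] (size 4, min 25) -> median=21
Step 9: insert 13 -> lo=[9, 10, 13, 14, 17] (size 5, max 17) hi=[25, 27, 36, 46] (size 4, min 25) -> median=17
Step 10: insert 19 -> lo=[9, 10, 13, 14, 17] (size 5, max 17) hi=[19, 25, 27, 36, 46] (size 5, min 19) -> median=18
Step 11: insert 1 -> lo=[1, 9, 10, 13, 14, 17] (size 6, max 17) hi=[19, 25, 27, 36, 46] (size 5, min 19) -> median=17
Step 12: insert 14 -> lo=[1, 9, 10, 13, 14, 14] (size 6, max 14) hi=[17, 19, 25, 27, 36, 46] (size 6, min 17) -> median=15.5
Step 13: insert 48 -> lo=[1, 9, 10, 13, 14, 14, 17] (size 7, max 17) hi=[19, 25, 27, 36, 46, 48] (size 6, min 19) -> median=17
Step 14: insert 17 -> lo=[1, 9, 10, 13, 14, 14, 17] (size 7, max 17) hi=[17, 19, 25, 27, 36, 46, 48] (size 7, min 17) -> median=17
Step 15: insert 16 -> lo=[1, 9, 10, 13, 14, 14, 16, 17] (size 8, max 17) hi=[17, 19, 25, 27, 36, 46, 48] (size 7, min 17) -> median=17

Answer: 17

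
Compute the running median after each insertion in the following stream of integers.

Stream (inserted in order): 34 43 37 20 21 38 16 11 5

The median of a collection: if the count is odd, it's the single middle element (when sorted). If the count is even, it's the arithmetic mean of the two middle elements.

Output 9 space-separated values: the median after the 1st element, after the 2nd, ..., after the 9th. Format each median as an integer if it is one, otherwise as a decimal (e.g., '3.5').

Answer: 34 38.5 37 35.5 34 35.5 34 27.5 21

Derivation:
Step 1: insert 34 -> lo=[34] (size 1, max 34) hi=[] (size 0) -> median=34
Step 2: insert 43 -> lo=[34] (size 1, max 34) hi=[43] (size 1, min 43) -> median=38.5
Step 3: insert 37 -> lo=[34, 37] (size 2, max 37) hi=[43] (size 1, min 43) -> median=37
Step 4: insert 20 -> lo=[20, 34] (size 2, max 34) hi=[37, 43] (size 2, min 37) -> median=35.5
Step 5: insert 21 -> lo=[20, 21, 34] (size 3, max 34) hi=[37, 43] (size 2, min 37) -> median=34
Step 6: insert 38 -> lo=[20, 21, 34] (size 3, max 34) hi=[37, 38, 43] (size 3, min 37) -> median=35.5
Step 7: insert 16 -> lo=[16, 20, 21, 34] (size 4, max 34) hi=[37, 38, 43] (size 3, min 37) -> median=34
Step 8: insert 11 -> lo=[11, 16, 20, 21] (size 4, max 21) hi=[34, 37, 38, 43] (size 4, min 34) -> median=27.5
Step 9: insert 5 -> lo=[5, 11, 16, 20, 21] (size 5, max 21) hi=[34, 37, 38, 43] (size 4, min 34) -> median=21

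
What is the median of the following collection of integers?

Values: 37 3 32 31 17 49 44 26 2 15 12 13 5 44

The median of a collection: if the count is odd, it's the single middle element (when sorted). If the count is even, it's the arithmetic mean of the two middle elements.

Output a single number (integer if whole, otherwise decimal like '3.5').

Step 1: insert 37 -> lo=[37] (size 1, max 37) hi=[] (size 0) -> median=37
Step 2: insert 3 -> lo=[3] (size 1, max 3) hi=[37] (size 1, min 37) -> median=20
Step 3: insert 32 -> lo=[3, 32] (size 2, max 32) hi=[37] (size 1, min 37) -> median=32
Step 4: insert 31 -> lo=[3, 31] (size 2, max 31) hi=[32, 37] (size 2, min 32) -> median=31.5
Step 5: insert 17 -> lo=[3, 17, 31] (size 3, max 31) hi=[32, 37] (size 2, min 32) -> median=31
Step 6: insert 49 -> lo=[3, 17, 31] (size 3, max 31) hi=[32, 37, 49] (size 3, min 32) -> median=31.5
Step 7: insert 44 -> lo=[3, 17, 31, 32] (size 4, max 32) hi=[37, 44, 49] (size 3, min 37) -> median=32
Step 8: insert 26 -> lo=[3, 17, 26, 31] (size 4, max 31) hi=[32, 37, 44, 49] (size 4, min 32) -> median=31.5
Step 9: insert 2 -> lo=[2, 3, 17, 26, 31] (size 5, max 31) hi=[32, 37, 44, 49] (size 4, min 32) -> median=31
Step 10: insert 15 -> lo=[2, 3, 15, 17, 26] (size 5, max 26) hi=[31, 32, 37, 44, 49] (size 5, min 31) -> median=28.5
Step 11: insert 12 -> lo=[2, 3, 12, 15, 17, 26] (size 6, max 26) hi=[31, 32, 37, 44, 49] (size 5, min 31) -> median=26
Step 12: insert 13 -> lo=[2, 3, 12, 13, 15, 17] (size 6, max 17) hi=[26, 31, 32, 37, 44, 49] (size 6, min 26) -> median=21.5
Step 13: insert 5 -> lo=[2, 3, 5, 12, 13, 15, 17] (size 7, max 17) hi=[26, 31, 32, 37, 44, 49] (size 6, min 26) -> median=17
Step 14: insert 44 -> lo=[2, 3, 5, 12, 13, 15, 17] (size 7, max 17) hi=[26, 31, 32, 37, 44, 44, 49] (size 7, min 26) -> median=21.5

Answer: 21.5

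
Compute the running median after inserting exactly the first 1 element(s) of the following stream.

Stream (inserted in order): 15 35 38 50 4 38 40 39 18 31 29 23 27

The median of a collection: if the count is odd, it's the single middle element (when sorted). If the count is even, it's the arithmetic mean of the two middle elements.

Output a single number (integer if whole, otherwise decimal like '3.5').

Step 1: insert 15 -> lo=[15] (size 1, max 15) hi=[] (size 0) -> median=15

Answer: 15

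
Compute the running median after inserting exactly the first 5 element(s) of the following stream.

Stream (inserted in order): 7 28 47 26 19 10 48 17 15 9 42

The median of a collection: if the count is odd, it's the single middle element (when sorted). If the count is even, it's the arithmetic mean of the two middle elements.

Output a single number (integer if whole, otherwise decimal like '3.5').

Answer: 26

Derivation:
Step 1: insert 7 -> lo=[7] (size 1, max 7) hi=[] (size 0) -> median=7
Step 2: insert 28 -> lo=[7] (size 1, max 7) hi=[28] (size 1, min 28) -> median=17.5
Step 3: insert 47 -> lo=[7, 28] (size 2, max 28) hi=[47] (size 1, min 47) -> median=28
Step 4: insert 26 -> lo=[7, 26] (size 2, max 26) hi=[28, 47] (size 2, min 28) -> median=27
Step 5: insert 19 -> lo=[7, 19, 26] (size 3, max 26) hi=[28, 47] (size 2, min 28) -> median=26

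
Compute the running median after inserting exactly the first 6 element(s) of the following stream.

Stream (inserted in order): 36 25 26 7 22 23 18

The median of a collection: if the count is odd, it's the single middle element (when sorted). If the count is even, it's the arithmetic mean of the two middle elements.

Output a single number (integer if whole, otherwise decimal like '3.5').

Answer: 24

Derivation:
Step 1: insert 36 -> lo=[36] (size 1, max 36) hi=[] (size 0) -> median=36
Step 2: insert 25 -> lo=[25] (size 1, max 25) hi=[36] (size 1, min 36) -> median=30.5
Step 3: insert 26 -> lo=[25, 26] (size 2, max 26) hi=[36] (size 1, min 36) -> median=26
Step 4: insert 7 -> lo=[7, 25] (size 2, max 25) hi=[26, 36] (size 2, min 26) -> median=25.5
Step 5: insert 22 -> lo=[7, 22, 25] (size 3, max 25) hi=[26, 36] (size 2, min 26) -> median=25
Step 6: insert 23 -> lo=[7, 22, 23] (size 3, max 23) hi=[25, 26, 36] (size 3, min 25) -> median=24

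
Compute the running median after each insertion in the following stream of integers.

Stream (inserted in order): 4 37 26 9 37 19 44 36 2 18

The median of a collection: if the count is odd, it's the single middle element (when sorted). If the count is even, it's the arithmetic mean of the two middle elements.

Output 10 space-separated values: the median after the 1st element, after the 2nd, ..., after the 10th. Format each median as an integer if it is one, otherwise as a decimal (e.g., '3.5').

Step 1: insert 4 -> lo=[4] (size 1, max 4) hi=[] (size 0) -> median=4
Step 2: insert 37 -> lo=[4] (size 1, max 4) hi=[37] (size 1, min 37) -> median=20.5
Step 3: insert 26 -> lo=[4, 26] (size 2, max 26) hi=[37] (size 1, min 37) -> median=26
Step 4: insert 9 -> lo=[4, 9] (size 2, max 9) hi=[26, 37] (size 2, min 26) -> median=17.5
Step 5: insert 37 -> lo=[4, 9, 26] (size 3, max 26) hi=[37, 37] (size 2, min 37) -> median=26
Step 6: insert 19 -> lo=[4, 9, 19] (size 3, max 19) hi=[26, 37, 37] (size 3, min 26) -> median=22.5
Step 7: insert 44 -> lo=[4, 9, 19, 26] (size 4, max 26) hi=[37, 37, 44] (size 3, min 37) -> median=26
Step 8: insert 36 -> lo=[4, 9, 19, 26] (size 4, max 26) hi=[36, 37, 37, 44] (size 4, min 36) -> median=31
Step 9: insert 2 -> lo=[2, 4, 9, 19, 26] (size 5, max 26) hi=[36, 37, 37, 44] (size 4, min 36) -> median=26
Step 10: insert 18 -> lo=[2, 4, 9, 18, 19] (size 5, max 19) hi=[26, 36, 37, 37, 44] (size 5, min 26) -> median=22.5

Answer: 4 20.5 26 17.5 26 22.5 26 31 26 22.5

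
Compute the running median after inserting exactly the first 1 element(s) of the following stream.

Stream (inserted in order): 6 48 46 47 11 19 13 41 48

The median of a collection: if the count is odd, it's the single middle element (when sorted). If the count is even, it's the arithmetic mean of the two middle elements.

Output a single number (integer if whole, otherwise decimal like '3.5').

Answer: 6

Derivation:
Step 1: insert 6 -> lo=[6] (size 1, max 6) hi=[] (size 0) -> median=6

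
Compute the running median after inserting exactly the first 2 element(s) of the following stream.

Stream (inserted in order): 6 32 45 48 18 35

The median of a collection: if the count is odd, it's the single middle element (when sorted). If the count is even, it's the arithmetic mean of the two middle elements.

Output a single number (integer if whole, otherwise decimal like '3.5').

Answer: 19

Derivation:
Step 1: insert 6 -> lo=[6] (size 1, max 6) hi=[] (size 0) -> median=6
Step 2: insert 32 -> lo=[6] (size 1, max 6) hi=[32] (size 1, min 32) -> median=19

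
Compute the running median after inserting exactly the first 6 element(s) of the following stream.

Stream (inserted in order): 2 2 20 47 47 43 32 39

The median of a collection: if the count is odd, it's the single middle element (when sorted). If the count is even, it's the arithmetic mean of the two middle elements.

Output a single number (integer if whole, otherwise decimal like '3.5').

Answer: 31.5

Derivation:
Step 1: insert 2 -> lo=[2] (size 1, max 2) hi=[] (size 0) -> median=2
Step 2: insert 2 -> lo=[2] (size 1, max 2) hi=[2] (size 1, min 2) -> median=2
Step 3: insert 20 -> lo=[2, 2] (size 2, max 2) hi=[20] (size 1, min 20) -> median=2
Step 4: insert 47 -> lo=[2, 2] (size 2, max 2) hi=[20, 47] (size 2, min 20) -> median=11
Step 5: insert 47 -> lo=[2, 2, 20] (size 3, max 20) hi=[47, 47] (size 2, min 47) -> median=20
Step 6: insert 43 -> lo=[2, 2, 20] (size 3, max 20) hi=[43, 47, 47] (size 3, min 43) -> median=31.5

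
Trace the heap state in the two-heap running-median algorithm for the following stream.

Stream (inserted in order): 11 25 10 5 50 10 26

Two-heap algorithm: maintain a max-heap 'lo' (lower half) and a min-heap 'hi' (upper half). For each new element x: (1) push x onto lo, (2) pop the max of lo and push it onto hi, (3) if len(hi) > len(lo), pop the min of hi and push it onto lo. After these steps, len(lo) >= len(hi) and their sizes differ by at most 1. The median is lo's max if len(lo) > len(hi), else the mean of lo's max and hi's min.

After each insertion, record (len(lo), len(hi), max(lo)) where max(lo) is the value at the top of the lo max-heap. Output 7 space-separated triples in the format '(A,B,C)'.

Step 1: insert 11 -> lo=[11] hi=[] -> (len(lo)=1, len(hi)=0, max(lo)=11)
Step 2: insert 25 -> lo=[11] hi=[25] -> (len(lo)=1, len(hi)=1, max(lo)=11)
Step 3: insert 10 -> lo=[10, 11] hi=[25] -> (len(lo)=2, len(hi)=1, max(lo)=11)
Step 4: insert 5 -> lo=[5, 10] hi=[11, 25] -> (len(lo)=2, len(hi)=2, max(lo)=10)
Step 5: insert 50 -> lo=[5, 10, 11] hi=[25, 50] -> (len(lo)=3, len(hi)=2, max(lo)=11)
Step 6: insert 10 -> lo=[5, 10, 10] hi=[11, 25, 50] -> (len(lo)=3, len(hi)=3, max(lo)=10)
Step 7: insert 26 -> lo=[5, 10, 10, 11] hi=[25, 26, 50] -> (len(lo)=4, len(hi)=3, max(lo)=11)

Answer: (1,0,11) (1,1,11) (2,1,11) (2,2,10) (3,2,11) (3,3,10) (4,3,11)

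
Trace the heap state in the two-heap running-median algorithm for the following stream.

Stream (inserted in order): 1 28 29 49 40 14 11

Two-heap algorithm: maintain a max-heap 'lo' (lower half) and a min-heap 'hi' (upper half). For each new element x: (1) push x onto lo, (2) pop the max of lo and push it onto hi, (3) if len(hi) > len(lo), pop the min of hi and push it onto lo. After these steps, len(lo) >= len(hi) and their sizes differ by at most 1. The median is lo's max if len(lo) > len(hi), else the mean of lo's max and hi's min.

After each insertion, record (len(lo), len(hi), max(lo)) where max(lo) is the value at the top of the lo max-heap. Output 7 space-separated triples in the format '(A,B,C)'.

Step 1: insert 1 -> lo=[1] hi=[] -> (len(lo)=1, len(hi)=0, max(lo)=1)
Step 2: insert 28 -> lo=[1] hi=[28] -> (len(lo)=1, len(hi)=1, max(lo)=1)
Step 3: insert 29 -> lo=[1, 28] hi=[29] -> (len(lo)=2, len(hi)=1, max(lo)=28)
Step 4: insert 49 -> lo=[1, 28] hi=[29, 49] -> (len(lo)=2, len(hi)=2, max(lo)=28)
Step 5: insert 40 -> lo=[1, 28, 29] hi=[40, 49] -> (len(lo)=3, len(hi)=2, max(lo)=29)
Step 6: insert 14 -> lo=[1, 14, 28] hi=[29, 40, 49] -> (len(lo)=3, len(hi)=3, max(lo)=28)
Step 7: insert 11 -> lo=[1, 11, 14, 28] hi=[29, 40, 49] -> (len(lo)=4, len(hi)=3, max(lo)=28)

Answer: (1,0,1) (1,1,1) (2,1,28) (2,2,28) (3,2,29) (3,3,28) (4,3,28)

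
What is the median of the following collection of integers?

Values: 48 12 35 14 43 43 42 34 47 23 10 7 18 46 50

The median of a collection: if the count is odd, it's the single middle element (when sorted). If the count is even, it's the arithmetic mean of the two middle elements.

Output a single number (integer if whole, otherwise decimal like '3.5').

Answer: 35

Derivation:
Step 1: insert 48 -> lo=[48] (size 1, max 48) hi=[] (size 0) -> median=48
Step 2: insert 12 -> lo=[12] (size 1, max 12) hi=[48] (size 1, min 48) -> median=30
Step 3: insert 35 -> lo=[12, 35] (size 2, max 35) hi=[48] (size 1, min 48) -> median=35
Step 4: insert 14 -> lo=[12, 14] (size 2, max 14) hi=[35, 48] (size 2, min 35) -> median=24.5
Step 5: insert 43 -> lo=[12, 14, 35] (size 3, max 35) hi=[43, 48] (size 2, min 43) -> median=35
Step 6: insert 43 -> lo=[12, 14, 35] (size 3, max 35) hi=[43, 43, 48] (size 3, min 43) -> median=39
Step 7: insert 42 -> lo=[12, 14, 35, 42] (size 4, max 42) hi=[43, 43, 48] (size 3, min 43) -> median=42
Step 8: insert 34 -> lo=[12, 14, 34, 35] (size 4, max 35) hi=[42, 43, 43, 48] (size 4, min 42) -> median=38.5
Step 9: insert 47 -> lo=[12, 14, 34, 35, 42] (size 5, max 42) hi=[43, 43, 47, 48] (size 4, min 43) -> median=42
Step 10: insert 23 -> lo=[12, 14, 23, 34, 35] (size 5, max 35) hi=[42, 43, 43, 47, 48] (size 5, min 42) -> median=38.5
Step 11: insert 10 -> lo=[10, 12, 14, 23, 34, 35] (size 6, max 35) hi=[42, 43, 43, 47, 48] (size 5, min 42) -> median=35
Step 12: insert 7 -> lo=[7, 10, 12, 14, 23, 34] (size 6, max 34) hi=[35, 42, 43, 43, 47, 48] (size 6, min 35) -> median=34.5
Step 13: insert 18 -> lo=[7, 10, 12, 14, 18, 23, 34] (size 7, max 34) hi=[35, 42, 43, 43, 47, 48] (size 6, min 35) -> median=34
Step 14: insert 46 -> lo=[7, 10, 12, 14, 18, 23, 34] (size 7, max 34) hi=[35, 42, 43, 43, 46, 47, 48] (size 7, min 35) -> median=34.5
Step 15: insert 50 -> lo=[7, 10, 12, 14, 18, 23, 34, 35] (size 8, max 35) hi=[42, 43, 43, 46, 47, 48, 50] (size 7, min 42) -> median=35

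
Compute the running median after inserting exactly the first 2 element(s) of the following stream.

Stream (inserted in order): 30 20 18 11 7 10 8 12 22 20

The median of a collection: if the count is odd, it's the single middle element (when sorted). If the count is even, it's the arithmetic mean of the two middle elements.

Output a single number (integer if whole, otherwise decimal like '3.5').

Answer: 25

Derivation:
Step 1: insert 30 -> lo=[30] (size 1, max 30) hi=[] (size 0) -> median=30
Step 2: insert 20 -> lo=[20] (size 1, max 20) hi=[30] (size 1, min 30) -> median=25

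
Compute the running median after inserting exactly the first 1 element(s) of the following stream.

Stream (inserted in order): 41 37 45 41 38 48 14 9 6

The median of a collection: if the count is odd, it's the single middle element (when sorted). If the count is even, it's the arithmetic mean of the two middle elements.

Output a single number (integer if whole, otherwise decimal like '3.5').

Answer: 41

Derivation:
Step 1: insert 41 -> lo=[41] (size 1, max 41) hi=[] (size 0) -> median=41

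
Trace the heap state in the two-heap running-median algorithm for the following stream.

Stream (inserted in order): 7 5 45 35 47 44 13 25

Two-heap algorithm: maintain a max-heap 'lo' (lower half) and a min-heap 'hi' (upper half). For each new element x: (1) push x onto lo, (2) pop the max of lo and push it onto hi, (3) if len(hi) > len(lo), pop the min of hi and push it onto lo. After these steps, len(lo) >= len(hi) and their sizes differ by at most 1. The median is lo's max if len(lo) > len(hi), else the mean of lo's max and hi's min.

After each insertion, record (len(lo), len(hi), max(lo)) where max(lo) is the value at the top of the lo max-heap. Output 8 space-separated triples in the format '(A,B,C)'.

Step 1: insert 7 -> lo=[7] hi=[] -> (len(lo)=1, len(hi)=0, max(lo)=7)
Step 2: insert 5 -> lo=[5] hi=[7] -> (len(lo)=1, len(hi)=1, max(lo)=5)
Step 3: insert 45 -> lo=[5, 7] hi=[45] -> (len(lo)=2, len(hi)=1, max(lo)=7)
Step 4: insert 35 -> lo=[5, 7] hi=[35, 45] -> (len(lo)=2, len(hi)=2, max(lo)=7)
Step 5: insert 47 -> lo=[5, 7, 35] hi=[45, 47] -> (len(lo)=3, len(hi)=2, max(lo)=35)
Step 6: insert 44 -> lo=[5, 7, 35] hi=[44, 45, 47] -> (len(lo)=3, len(hi)=3, max(lo)=35)
Step 7: insert 13 -> lo=[5, 7, 13, 35] hi=[44, 45, 47] -> (len(lo)=4, len(hi)=3, max(lo)=35)
Step 8: insert 25 -> lo=[5, 7, 13, 25] hi=[35, 44, 45, 47] -> (len(lo)=4, len(hi)=4, max(lo)=25)

Answer: (1,0,7) (1,1,5) (2,1,7) (2,2,7) (3,2,35) (3,3,35) (4,3,35) (4,4,25)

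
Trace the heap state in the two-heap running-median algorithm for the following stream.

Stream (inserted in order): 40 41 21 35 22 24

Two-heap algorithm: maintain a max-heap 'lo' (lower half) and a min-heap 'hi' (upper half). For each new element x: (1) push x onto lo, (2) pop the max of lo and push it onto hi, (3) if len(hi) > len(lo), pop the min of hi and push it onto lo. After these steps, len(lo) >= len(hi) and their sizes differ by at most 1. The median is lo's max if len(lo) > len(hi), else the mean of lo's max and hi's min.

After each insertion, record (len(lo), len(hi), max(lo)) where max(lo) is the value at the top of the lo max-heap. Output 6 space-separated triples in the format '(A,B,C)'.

Answer: (1,0,40) (1,1,40) (2,1,40) (2,2,35) (3,2,35) (3,3,24)

Derivation:
Step 1: insert 40 -> lo=[40] hi=[] -> (len(lo)=1, len(hi)=0, max(lo)=40)
Step 2: insert 41 -> lo=[40] hi=[41] -> (len(lo)=1, len(hi)=1, max(lo)=40)
Step 3: insert 21 -> lo=[21, 40] hi=[41] -> (len(lo)=2, len(hi)=1, max(lo)=40)
Step 4: insert 35 -> lo=[21, 35] hi=[40, 41] -> (len(lo)=2, len(hi)=2, max(lo)=35)
Step 5: insert 22 -> lo=[21, 22, 35] hi=[40, 41] -> (len(lo)=3, len(hi)=2, max(lo)=35)
Step 6: insert 24 -> lo=[21, 22, 24] hi=[35, 40, 41] -> (len(lo)=3, len(hi)=3, max(lo)=24)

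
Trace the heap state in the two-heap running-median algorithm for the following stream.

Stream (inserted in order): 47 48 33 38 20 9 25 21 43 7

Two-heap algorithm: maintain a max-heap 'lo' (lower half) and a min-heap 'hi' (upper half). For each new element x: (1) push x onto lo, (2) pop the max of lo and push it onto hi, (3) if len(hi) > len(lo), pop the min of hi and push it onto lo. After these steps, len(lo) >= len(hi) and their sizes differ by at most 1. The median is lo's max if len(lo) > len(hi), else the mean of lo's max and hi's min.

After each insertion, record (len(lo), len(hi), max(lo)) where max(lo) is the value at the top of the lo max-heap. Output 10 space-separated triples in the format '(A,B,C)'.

Step 1: insert 47 -> lo=[47] hi=[] -> (len(lo)=1, len(hi)=0, max(lo)=47)
Step 2: insert 48 -> lo=[47] hi=[48] -> (len(lo)=1, len(hi)=1, max(lo)=47)
Step 3: insert 33 -> lo=[33, 47] hi=[48] -> (len(lo)=2, len(hi)=1, max(lo)=47)
Step 4: insert 38 -> lo=[33, 38] hi=[47, 48] -> (len(lo)=2, len(hi)=2, max(lo)=38)
Step 5: insert 20 -> lo=[20, 33, 38] hi=[47, 48] -> (len(lo)=3, len(hi)=2, max(lo)=38)
Step 6: insert 9 -> lo=[9, 20, 33] hi=[38, 47, 48] -> (len(lo)=3, len(hi)=3, max(lo)=33)
Step 7: insert 25 -> lo=[9, 20, 25, 33] hi=[38, 47, 48] -> (len(lo)=4, len(hi)=3, max(lo)=33)
Step 8: insert 21 -> lo=[9, 20, 21, 25] hi=[33, 38, 47, 48] -> (len(lo)=4, len(hi)=4, max(lo)=25)
Step 9: insert 43 -> lo=[9, 20, 21, 25, 33] hi=[38, 43, 47, 48] -> (len(lo)=5, len(hi)=4, max(lo)=33)
Step 10: insert 7 -> lo=[7, 9, 20, 21, 25] hi=[33, 38, 43, 47, 48] -> (len(lo)=5, len(hi)=5, max(lo)=25)

Answer: (1,0,47) (1,1,47) (2,1,47) (2,2,38) (3,2,38) (3,3,33) (4,3,33) (4,4,25) (5,4,33) (5,5,25)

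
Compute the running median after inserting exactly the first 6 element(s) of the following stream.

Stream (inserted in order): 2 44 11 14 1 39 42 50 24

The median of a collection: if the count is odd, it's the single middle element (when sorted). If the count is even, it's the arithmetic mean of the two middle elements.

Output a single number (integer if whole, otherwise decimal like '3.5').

Step 1: insert 2 -> lo=[2] (size 1, max 2) hi=[] (size 0) -> median=2
Step 2: insert 44 -> lo=[2] (size 1, max 2) hi=[44] (size 1, min 44) -> median=23
Step 3: insert 11 -> lo=[2, 11] (size 2, max 11) hi=[44] (size 1, min 44) -> median=11
Step 4: insert 14 -> lo=[2, 11] (size 2, max 11) hi=[14, 44] (size 2, min 14) -> median=12.5
Step 5: insert 1 -> lo=[1, 2, 11] (size 3, max 11) hi=[14, 44] (size 2, min 14) -> median=11
Step 6: insert 39 -> lo=[1, 2, 11] (size 3, max 11) hi=[14, 39, 44] (size 3, min 14) -> median=12.5

Answer: 12.5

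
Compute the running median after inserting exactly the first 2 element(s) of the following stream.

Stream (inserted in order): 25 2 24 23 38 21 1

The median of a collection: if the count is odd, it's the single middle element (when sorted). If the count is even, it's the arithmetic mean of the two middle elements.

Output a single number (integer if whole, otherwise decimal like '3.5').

Answer: 13.5

Derivation:
Step 1: insert 25 -> lo=[25] (size 1, max 25) hi=[] (size 0) -> median=25
Step 2: insert 2 -> lo=[2] (size 1, max 2) hi=[25] (size 1, min 25) -> median=13.5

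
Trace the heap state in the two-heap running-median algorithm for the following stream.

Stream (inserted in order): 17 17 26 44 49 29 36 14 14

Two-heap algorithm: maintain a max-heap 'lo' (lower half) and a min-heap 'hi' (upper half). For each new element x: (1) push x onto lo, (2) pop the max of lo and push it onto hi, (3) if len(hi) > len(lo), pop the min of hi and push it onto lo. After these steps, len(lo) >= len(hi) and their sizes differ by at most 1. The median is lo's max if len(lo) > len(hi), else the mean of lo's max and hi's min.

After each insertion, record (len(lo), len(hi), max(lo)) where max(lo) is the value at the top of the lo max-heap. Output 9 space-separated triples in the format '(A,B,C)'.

Answer: (1,0,17) (1,1,17) (2,1,17) (2,2,17) (3,2,26) (3,3,26) (4,3,29) (4,4,26) (5,4,26)

Derivation:
Step 1: insert 17 -> lo=[17] hi=[] -> (len(lo)=1, len(hi)=0, max(lo)=17)
Step 2: insert 17 -> lo=[17] hi=[17] -> (len(lo)=1, len(hi)=1, max(lo)=17)
Step 3: insert 26 -> lo=[17, 17] hi=[26] -> (len(lo)=2, len(hi)=1, max(lo)=17)
Step 4: insert 44 -> lo=[17, 17] hi=[26, 44] -> (len(lo)=2, len(hi)=2, max(lo)=17)
Step 5: insert 49 -> lo=[17, 17, 26] hi=[44, 49] -> (len(lo)=3, len(hi)=2, max(lo)=26)
Step 6: insert 29 -> lo=[17, 17, 26] hi=[29, 44, 49] -> (len(lo)=3, len(hi)=3, max(lo)=26)
Step 7: insert 36 -> lo=[17, 17, 26, 29] hi=[36, 44, 49] -> (len(lo)=4, len(hi)=3, max(lo)=29)
Step 8: insert 14 -> lo=[14, 17, 17, 26] hi=[29, 36, 44, 49] -> (len(lo)=4, len(hi)=4, max(lo)=26)
Step 9: insert 14 -> lo=[14, 14, 17, 17, 26] hi=[29, 36, 44, 49] -> (len(lo)=5, len(hi)=4, max(lo)=26)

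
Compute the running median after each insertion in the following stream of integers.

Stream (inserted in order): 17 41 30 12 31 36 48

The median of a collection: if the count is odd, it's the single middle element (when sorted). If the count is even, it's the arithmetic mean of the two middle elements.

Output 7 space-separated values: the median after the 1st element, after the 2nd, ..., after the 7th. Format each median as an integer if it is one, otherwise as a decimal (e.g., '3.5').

Answer: 17 29 30 23.5 30 30.5 31

Derivation:
Step 1: insert 17 -> lo=[17] (size 1, max 17) hi=[] (size 0) -> median=17
Step 2: insert 41 -> lo=[17] (size 1, max 17) hi=[41] (size 1, min 41) -> median=29
Step 3: insert 30 -> lo=[17, 30] (size 2, max 30) hi=[41] (size 1, min 41) -> median=30
Step 4: insert 12 -> lo=[12, 17] (size 2, max 17) hi=[30, 41] (size 2, min 30) -> median=23.5
Step 5: insert 31 -> lo=[12, 17, 30] (size 3, max 30) hi=[31, 41] (size 2, min 31) -> median=30
Step 6: insert 36 -> lo=[12, 17, 30] (size 3, max 30) hi=[31, 36, 41] (size 3, min 31) -> median=30.5
Step 7: insert 48 -> lo=[12, 17, 30, 31] (size 4, max 31) hi=[36, 41, 48] (size 3, min 36) -> median=31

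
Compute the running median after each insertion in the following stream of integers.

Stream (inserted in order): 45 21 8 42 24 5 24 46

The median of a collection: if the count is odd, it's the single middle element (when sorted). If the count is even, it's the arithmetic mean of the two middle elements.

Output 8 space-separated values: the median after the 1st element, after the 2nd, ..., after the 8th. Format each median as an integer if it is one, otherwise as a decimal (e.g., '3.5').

Answer: 45 33 21 31.5 24 22.5 24 24

Derivation:
Step 1: insert 45 -> lo=[45] (size 1, max 45) hi=[] (size 0) -> median=45
Step 2: insert 21 -> lo=[21] (size 1, max 21) hi=[45] (size 1, min 45) -> median=33
Step 3: insert 8 -> lo=[8, 21] (size 2, max 21) hi=[45] (size 1, min 45) -> median=21
Step 4: insert 42 -> lo=[8, 21] (size 2, max 21) hi=[42, 45] (size 2, min 42) -> median=31.5
Step 5: insert 24 -> lo=[8, 21, 24] (size 3, max 24) hi=[42, 45] (size 2, min 42) -> median=24
Step 6: insert 5 -> lo=[5, 8, 21] (size 3, max 21) hi=[24, 42, 45] (size 3, min 24) -> median=22.5
Step 7: insert 24 -> lo=[5, 8, 21, 24] (size 4, max 24) hi=[24, 42, 45] (size 3, min 24) -> median=24
Step 8: insert 46 -> lo=[5, 8, 21, 24] (size 4, max 24) hi=[24, 42, 45, 46] (size 4, min 24) -> median=24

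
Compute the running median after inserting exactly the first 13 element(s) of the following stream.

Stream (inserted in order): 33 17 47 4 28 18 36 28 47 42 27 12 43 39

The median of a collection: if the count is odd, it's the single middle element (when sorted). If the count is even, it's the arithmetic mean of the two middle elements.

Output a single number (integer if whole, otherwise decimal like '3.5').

Answer: 28

Derivation:
Step 1: insert 33 -> lo=[33] (size 1, max 33) hi=[] (size 0) -> median=33
Step 2: insert 17 -> lo=[17] (size 1, max 17) hi=[33] (size 1, min 33) -> median=25
Step 3: insert 47 -> lo=[17, 33] (size 2, max 33) hi=[47] (size 1, min 47) -> median=33
Step 4: insert 4 -> lo=[4, 17] (size 2, max 17) hi=[33, 47] (size 2, min 33) -> median=25
Step 5: insert 28 -> lo=[4, 17, 28] (size 3, max 28) hi=[33, 47] (size 2, min 33) -> median=28
Step 6: insert 18 -> lo=[4, 17, 18] (size 3, max 18) hi=[28, 33, 47] (size 3, min 28) -> median=23
Step 7: insert 36 -> lo=[4, 17, 18, 28] (size 4, max 28) hi=[33, 36, 47] (size 3, min 33) -> median=28
Step 8: insert 28 -> lo=[4, 17, 18, 28] (size 4, max 28) hi=[28, 33, 36, 47] (size 4, min 28) -> median=28
Step 9: insert 47 -> lo=[4, 17, 18, 28, 28] (size 5, max 28) hi=[33, 36, 47, 47] (size 4, min 33) -> median=28
Step 10: insert 42 -> lo=[4, 17, 18, 28, 28] (size 5, max 28) hi=[33, 36, 42, 47, 47] (size 5, min 33) -> median=30.5
Step 11: insert 27 -> lo=[4, 17, 18, 27, 28, 28] (size 6, max 28) hi=[33, 36, 42, 47, 47] (size 5, min 33) -> median=28
Step 12: insert 12 -> lo=[4, 12, 17, 18, 27, 28] (size 6, max 28) hi=[28, 33, 36, 42, 47, 47] (size 6, min 28) -> median=28
Step 13: insert 43 -> lo=[4, 12, 17, 18, 27, 28, 28] (size 7, max 28) hi=[33, 36, 42, 43, 47, 47] (size 6, min 33) -> median=28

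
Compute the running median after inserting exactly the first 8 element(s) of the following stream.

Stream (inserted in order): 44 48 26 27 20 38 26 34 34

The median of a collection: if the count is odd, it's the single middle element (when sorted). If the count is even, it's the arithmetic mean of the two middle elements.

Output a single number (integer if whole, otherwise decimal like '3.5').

Step 1: insert 44 -> lo=[44] (size 1, max 44) hi=[] (size 0) -> median=44
Step 2: insert 48 -> lo=[44] (size 1, max 44) hi=[48] (size 1, min 48) -> median=46
Step 3: insert 26 -> lo=[26, 44] (size 2, max 44) hi=[48] (size 1, min 48) -> median=44
Step 4: insert 27 -> lo=[26, 27] (size 2, max 27) hi=[44, 48] (size 2, min 44) -> median=35.5
Step 5: insert 20 -> lo=[20, 26, 27] (size 3, max 27) hi=[44, 48] (size 2, min 44) -> median=27
Step 6: insert 38 -> lo=[20, 26, 27] (size 3, max 27) hi=[38, 44, 48] (size 3, min 38) -> median=32.5
Step 7: insert 26 -> lo=[20, 26, 26, 27] (size 4, max 27) hi=[38, 44, 48] (size 3, min 38) -> median=27
Step 8: insert 34 -> lo=[20, 26, 26, 27] (size 4, max 27) hi=[34, 38, 44, 48] (size 4, min 34) -> median=30.5

Answer: 30.5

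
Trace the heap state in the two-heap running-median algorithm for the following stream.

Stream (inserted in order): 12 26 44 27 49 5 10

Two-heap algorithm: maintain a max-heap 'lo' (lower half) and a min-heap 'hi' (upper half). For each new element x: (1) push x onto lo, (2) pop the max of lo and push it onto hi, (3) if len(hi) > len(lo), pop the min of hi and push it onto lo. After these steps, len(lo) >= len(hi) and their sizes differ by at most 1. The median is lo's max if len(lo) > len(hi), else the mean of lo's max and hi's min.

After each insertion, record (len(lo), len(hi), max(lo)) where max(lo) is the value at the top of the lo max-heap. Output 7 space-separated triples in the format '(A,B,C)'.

Step 1: insert 12 -> lo=[12] hi=[] -> (len(lo)=1, len(hi)=0, max(lo)=12)
Step 2: insert 26 -> lo=[12] hi=[26] -> (len(lo)=1, len(hi)=1, max(lo)=12)
Step 3: insert 44 -> lo=[12, 26] hi=[44] -> (len(lo)=2, len(hi)=1, max(lo)=26)
Step 4: insert 27 -> lo=[12, 26] hi=[27, 44] -> (len(lo)=2, len(hi)=2, max(lo)=26)
Step 5: insert 49 -> lo=[12, 26, 27] hi=[44, 49] -> (len(lo)=3, len(hi)=2, max(lo)=27)
Step 6: insert 5 -> lo=[5, 12, 26] hi=[27, 44, 49] -> (len(lo)=3, len(hi)=3, max(lo)=26)
Step 7: insert 10 -> lo=[5, 10, 12, 26] hi=[27, 44, 49] -> (len(lo)=4, len(hi)=3, max(lo)=26)

Answer: (1,0,12) (1,1,12) (2,1,26) (2,2,26) (3,2,27) (3,3,26) (4,3,26)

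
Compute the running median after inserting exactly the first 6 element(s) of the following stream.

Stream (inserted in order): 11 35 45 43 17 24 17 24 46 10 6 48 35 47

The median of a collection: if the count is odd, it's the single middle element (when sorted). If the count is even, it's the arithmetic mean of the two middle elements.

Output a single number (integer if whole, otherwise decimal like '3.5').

Step 1: insert 11 -> lo=[11] (size 1, max 11) hi=[] (size 0) -> median=11
Step 2: insert 35 -> lo=[11] (size 1, max 11) hi=[35] (size 1, min 35) -> median=23
Step 3: insert 45 -> lo=[11, 35] (size 2, max 35) hi=[45] (size 1, min 45) -> median=35
Step 4: insert 43 -> lo=[11, 35] (size 2, max 35) hi=[43, 45] (size 2, min 43) -> median=39
Step 5: insert 17 -> lo=[11, 17, 35] (size 3, max 35) hi=[43, 45] (size 2, min 43) -> median=35
Step 6: insert 24 -> lo=[11, 17, 24] (size 3, max 24) hi=[35, 43, 45] (size 3, min 35) -> median=29.5

Answer: 29.5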